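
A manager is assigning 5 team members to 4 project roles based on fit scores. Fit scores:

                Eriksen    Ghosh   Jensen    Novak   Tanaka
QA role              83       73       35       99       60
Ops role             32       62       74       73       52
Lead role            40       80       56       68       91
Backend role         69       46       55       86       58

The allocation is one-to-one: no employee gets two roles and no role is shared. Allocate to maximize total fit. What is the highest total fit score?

Max total: 334 pts

Optimal: Eriksen→QA role (83 pts), Jensen→Ops role (74 pts), Tanaka→Lead role (91 pts), Novak→Backend role (86 pts) — total 83+74+91+86 = 334 pts.
Max-entry greedy (repeatedly take the single best remaining cell) gives 333 pts, worse by 1.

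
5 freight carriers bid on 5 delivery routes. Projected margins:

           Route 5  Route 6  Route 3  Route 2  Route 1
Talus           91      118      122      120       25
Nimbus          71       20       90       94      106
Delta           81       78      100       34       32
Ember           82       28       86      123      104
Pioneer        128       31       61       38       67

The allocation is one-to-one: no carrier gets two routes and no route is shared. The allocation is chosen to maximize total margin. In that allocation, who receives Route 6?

Treat this as an assignment problem: match each carrier to one route.
Optimal: Talus→Route 6 ($118k), Nimbus→Route 1 ($106k), Delta→Route 3 ($100k), Ember→Route 2 ($123k), Pioneer→Route 5 ($128k) — total 118+106+100+123+128 = $575k.
Row-greedy (each carrier in turn takes its best remaining route) gives $463k, worse by 112.
Every other assignment is strictly worse.
Talus's own top route is Route 3 ($122k), but forcing Talus→Route 3 and reassigning the rest optimally gives only $557k — worse by 18.

Talus receives Route 6.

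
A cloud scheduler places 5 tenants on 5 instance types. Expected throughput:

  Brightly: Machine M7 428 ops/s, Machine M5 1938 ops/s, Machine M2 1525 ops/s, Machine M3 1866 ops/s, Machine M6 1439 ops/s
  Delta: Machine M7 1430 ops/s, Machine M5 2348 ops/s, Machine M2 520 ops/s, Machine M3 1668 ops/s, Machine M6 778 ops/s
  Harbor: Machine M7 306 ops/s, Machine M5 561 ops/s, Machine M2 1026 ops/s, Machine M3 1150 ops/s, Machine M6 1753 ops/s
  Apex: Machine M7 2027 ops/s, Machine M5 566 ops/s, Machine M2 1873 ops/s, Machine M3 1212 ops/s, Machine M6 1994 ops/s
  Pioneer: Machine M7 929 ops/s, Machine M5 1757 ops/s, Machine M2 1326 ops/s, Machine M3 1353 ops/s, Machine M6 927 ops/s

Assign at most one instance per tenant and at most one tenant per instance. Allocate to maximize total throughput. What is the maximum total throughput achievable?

Treat this as an assignment problem: match each tenant to one instance.
Optimal: Brightly→Machine M3 (1866 ops/s), Delta→Machine M5 (2348 ops/s), Harbor→Machine M6 (1753 ops/s), Apex→Machine M7 (2027 ops/s), Pioneer→Machine M2 (1326 ops/s) — total 1866+2348+1753+2027+1326 = 9320 ops/s.
Row-greedy (each tenant in turn takes its best remaining instance) gives 8712 ops/s, worse by 608.
Checked against all permutations: 9320 ops/s is optimal.

Maximum total: 9320 ops/s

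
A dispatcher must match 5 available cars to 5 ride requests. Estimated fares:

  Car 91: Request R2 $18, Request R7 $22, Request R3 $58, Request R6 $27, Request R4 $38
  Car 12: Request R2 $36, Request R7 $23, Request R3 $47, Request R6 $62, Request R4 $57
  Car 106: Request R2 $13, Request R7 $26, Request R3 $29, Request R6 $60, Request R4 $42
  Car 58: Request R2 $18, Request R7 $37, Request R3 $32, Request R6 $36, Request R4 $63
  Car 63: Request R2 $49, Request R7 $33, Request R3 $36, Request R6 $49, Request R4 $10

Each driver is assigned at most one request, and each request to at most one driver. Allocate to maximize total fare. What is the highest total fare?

Treat this as an assignment problem: match each driver to one request.
Optimal: Car 91→Request R3 ($58), Car 12→Request R4 ($57), Car 106→Request R6 ($60), Car 58→Request R7 ($37), Car 63→Request R2 ($49) — total 58+57+60+37+49 = $261.
Row-greedy (each driver in turn takes its best remaining request) gives $248, worse by 13.
Next-best assignment: Car 91→Request R3, Car 12→Request R6, Car 106→Request R7, Car 58→Request R4, Car 63→Request R2 = $258.

Maximum total: $261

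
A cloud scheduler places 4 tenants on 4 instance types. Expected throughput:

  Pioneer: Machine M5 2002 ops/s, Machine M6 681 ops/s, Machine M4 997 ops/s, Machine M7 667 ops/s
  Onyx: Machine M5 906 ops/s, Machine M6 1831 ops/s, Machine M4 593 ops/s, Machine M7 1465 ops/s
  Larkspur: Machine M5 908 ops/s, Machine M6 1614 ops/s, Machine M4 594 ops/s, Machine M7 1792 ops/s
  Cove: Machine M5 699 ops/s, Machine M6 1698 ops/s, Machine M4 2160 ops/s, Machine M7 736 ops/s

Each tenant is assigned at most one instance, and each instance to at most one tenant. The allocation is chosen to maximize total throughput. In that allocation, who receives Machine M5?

Pioneer receives Machine M5.

Optimal: Pioneer→Machine M5 (2002 ops/s), Onyx→Machine M6 (1831 ops/s), Larkspur→Machine M7 (1792 ops/s), Cove→Machine M4 (2160 ops/s) — total 2002+1831+1792+2160 = 7785 ops/s.
Next-best assignment: Pioneer→Machine M5, Onyx→Machine M7, Larkspur→Machine M6, Cove→Machine M4 = 7241 ops/s.
No other one-to-one assignment exceeds 7785 ops/s.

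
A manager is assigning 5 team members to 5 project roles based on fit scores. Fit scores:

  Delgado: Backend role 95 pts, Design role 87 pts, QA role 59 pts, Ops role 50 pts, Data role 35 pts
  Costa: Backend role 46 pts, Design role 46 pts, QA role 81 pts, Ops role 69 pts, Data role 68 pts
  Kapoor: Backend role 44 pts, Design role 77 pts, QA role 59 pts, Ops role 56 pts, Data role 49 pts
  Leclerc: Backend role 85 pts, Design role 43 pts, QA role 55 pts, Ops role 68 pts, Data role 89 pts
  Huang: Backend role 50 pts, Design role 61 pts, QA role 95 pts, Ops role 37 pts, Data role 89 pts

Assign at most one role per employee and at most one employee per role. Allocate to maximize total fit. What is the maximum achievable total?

This is a one-to-one assignment (maximum-weight bipartite matching).
Optimal: Delgado→Backend role (95 pts), Costa→Ops role (69 pts), Kapoor→Design role (77 pts), Leclerc→Data role (89 pts), Huang→QA role (95 pts) — total 95+69+77+89+95 = 425 pts.
Row-greedy (each employee in turn takes its best remaining role) gives 379 pts, worse by 46.
Swapping Delgado↔Costa (Delgado→Ops role 50 pts, Costa→Backend role 46 pts) loses 68.
No other one-to-one assignment exceeds 425 pts.

Maximum total: 425 pts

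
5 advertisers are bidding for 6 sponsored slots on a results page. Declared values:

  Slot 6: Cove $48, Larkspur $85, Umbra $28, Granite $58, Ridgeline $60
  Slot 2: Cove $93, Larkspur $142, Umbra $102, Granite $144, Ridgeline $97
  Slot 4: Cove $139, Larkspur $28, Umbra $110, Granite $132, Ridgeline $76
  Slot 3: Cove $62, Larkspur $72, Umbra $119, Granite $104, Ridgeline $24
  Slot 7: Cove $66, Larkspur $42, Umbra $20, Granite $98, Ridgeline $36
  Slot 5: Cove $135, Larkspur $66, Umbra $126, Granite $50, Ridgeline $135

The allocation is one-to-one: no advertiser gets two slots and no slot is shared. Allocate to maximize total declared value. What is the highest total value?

Treat this as an assignment problem: match each advertiser to one slot.
Optimal: Cove→Slot 4 ($139), Larkspur→Slot 2 ($142), Umbra→Slot 3 ($119), Granite→Slot 7 ($98), Ridgeline→Slot 5 ($135) — total 139+142+119+98+135 = $633.
Max-entry greedy (repeatedly take the single best remaining cell) gives $622, worse by 11.
Next-best assignment: Cove→Slot 4, Larkspur→Slot 6, Umbra→Slot 3, Granite→Slot 2, Ridgeline→Slot 5 = $622.

Maximum total: $633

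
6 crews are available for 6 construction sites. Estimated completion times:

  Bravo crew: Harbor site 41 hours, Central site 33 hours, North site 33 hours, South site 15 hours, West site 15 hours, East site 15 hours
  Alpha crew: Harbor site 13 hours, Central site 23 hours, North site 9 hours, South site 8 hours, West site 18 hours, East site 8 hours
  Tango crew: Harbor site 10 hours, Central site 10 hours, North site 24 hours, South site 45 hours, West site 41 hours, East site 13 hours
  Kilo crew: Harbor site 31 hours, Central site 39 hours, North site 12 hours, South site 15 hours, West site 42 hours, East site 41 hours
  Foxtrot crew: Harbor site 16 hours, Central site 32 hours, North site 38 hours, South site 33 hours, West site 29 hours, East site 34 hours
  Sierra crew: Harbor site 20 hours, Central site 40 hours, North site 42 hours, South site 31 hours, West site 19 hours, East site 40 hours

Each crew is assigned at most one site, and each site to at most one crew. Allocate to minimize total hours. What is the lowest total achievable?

Min total: 80 hours

Optimal: Bravo crew→South site (15 hours), Alpha crew→East site (8 hours), Tango crew→Central site (10 hours), Kilo crew→North site (12 hours), Foxtrot crew→Harbor site (16 hours), Sierra crew→West site (19 hours) — total 15+8+10+12+16+19 = 80 hours.
Row-greedy (each crew in turn takes its cheapest remaining site) gives 114 hours, worse by 34.
Swapping Bravo crew↔Sierra crew (Bravo crew→West site 15 hours, Sierra crew→South site 31 hours) adds 12.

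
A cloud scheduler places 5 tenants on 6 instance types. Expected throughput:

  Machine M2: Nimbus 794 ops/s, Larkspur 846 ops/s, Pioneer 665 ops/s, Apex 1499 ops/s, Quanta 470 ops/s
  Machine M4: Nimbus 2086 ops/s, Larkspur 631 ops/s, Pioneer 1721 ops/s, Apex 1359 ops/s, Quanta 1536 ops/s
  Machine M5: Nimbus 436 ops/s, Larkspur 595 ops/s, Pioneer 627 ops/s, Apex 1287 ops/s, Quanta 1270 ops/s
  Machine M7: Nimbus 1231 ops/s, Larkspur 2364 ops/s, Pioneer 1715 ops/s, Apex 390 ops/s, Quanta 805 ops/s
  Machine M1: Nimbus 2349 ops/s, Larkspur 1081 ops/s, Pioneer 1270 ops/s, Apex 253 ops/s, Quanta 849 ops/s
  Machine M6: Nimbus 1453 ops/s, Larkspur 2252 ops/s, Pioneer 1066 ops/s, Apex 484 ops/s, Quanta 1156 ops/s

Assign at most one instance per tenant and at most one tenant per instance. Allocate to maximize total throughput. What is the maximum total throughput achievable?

Max total: 9351 ops/s

Optimal: Nimbus→Machine M1 (2349 ops/s), Larkspur→Machine M6 (2252 ops/s), Pioneer→Machine M7 (1715 ops/s), Apex→Machine M2 (1499 ops/s), Quanta→Machine M4 (1536 ops/s) — total 2349+2252+1715+1499+1536 = 9351 ops/s.
Column-greedy (each instance in turn goes to its best remaining tenant) gives 8489 ops/s, worse by 862.
No other one-to-one assignment exceeds 9351 ops/s.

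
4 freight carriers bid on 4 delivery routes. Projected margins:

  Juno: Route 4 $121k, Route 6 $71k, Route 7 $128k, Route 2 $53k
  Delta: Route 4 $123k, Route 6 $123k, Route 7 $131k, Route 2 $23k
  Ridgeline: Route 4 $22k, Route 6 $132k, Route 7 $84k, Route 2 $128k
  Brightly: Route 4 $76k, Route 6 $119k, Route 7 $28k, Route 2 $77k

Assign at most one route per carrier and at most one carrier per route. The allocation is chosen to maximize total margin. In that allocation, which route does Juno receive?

Juno receives Route 4.

This is a one-to-one assignment (maximum-weight bipartite matching).
Optimal: Juno→Route 4 ($121k), Delta→Route 7 ($131k), Ridgeline→Route 2 ($128k), Brightly→Route 6 ($119k) — total 121+131+128+119 = $499k.
Row-greedy (each carrier in turn takes its best remaining route) gives $460k, worse by 39.
Next-best assignment: Juno→Route 7, Delta→Route 4, Ridgeline→Route 2, Brightly→Route 6 = $498k.
Juno's own top route is Route 7 ($128k), but forcing Juno→Route 7 and reassigning the rest optimally gives only $498k — worse by 1.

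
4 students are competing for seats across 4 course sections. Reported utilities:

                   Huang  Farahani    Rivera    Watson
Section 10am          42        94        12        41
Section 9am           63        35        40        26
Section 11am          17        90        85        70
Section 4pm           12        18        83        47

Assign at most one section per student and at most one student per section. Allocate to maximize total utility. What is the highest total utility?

Max total: 310 points

Optimal: Huang→Section 9am (63 points), Farahani→Section 10am (94 points), Rivera→Section 4pm (83 points), Watson→Section 11am (70 points) — total 63+94+83+70 = 310 points.
Max-entry greedy (repeatedly take the single best remaining cell) gives 289 points, worse by 21.
Next-best assignment: Huang→Section 9am, Farahani→Section 10am, Rivera→Section 11am, Watson→Section 4pm = 289 points.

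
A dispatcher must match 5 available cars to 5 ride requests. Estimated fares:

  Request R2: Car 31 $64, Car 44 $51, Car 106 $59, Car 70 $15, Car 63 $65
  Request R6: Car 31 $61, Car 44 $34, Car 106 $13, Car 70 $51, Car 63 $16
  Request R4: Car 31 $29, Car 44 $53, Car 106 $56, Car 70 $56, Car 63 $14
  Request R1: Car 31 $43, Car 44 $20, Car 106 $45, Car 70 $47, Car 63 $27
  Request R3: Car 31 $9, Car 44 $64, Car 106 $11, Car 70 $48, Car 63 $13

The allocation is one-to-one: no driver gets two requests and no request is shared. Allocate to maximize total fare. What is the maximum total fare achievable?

This is the linear assignment problem.
Optimal: Car 31→Request R6 ($61), Car 44→Request R3 ($64), Car 106→Request R4 ($56), Car 70→Request R1 ($47), Car 63→Request R2 ($65) — total 61+64+56+47+65 = $293.
Row-greedy (each driver in turn takes its best remaining request) gives $262, worse by 31.
Next-best assignment: Car 31→Request R6, Car 44→Request R3, Car 106→Request R1, Car 70→Request R4, Car 63→Request R2 = $291.
Swapping Car 63↔Car 70 (Car 63→Request R1 $27, Car 70→Request R2 $15) loses 70.

Maximum total: $293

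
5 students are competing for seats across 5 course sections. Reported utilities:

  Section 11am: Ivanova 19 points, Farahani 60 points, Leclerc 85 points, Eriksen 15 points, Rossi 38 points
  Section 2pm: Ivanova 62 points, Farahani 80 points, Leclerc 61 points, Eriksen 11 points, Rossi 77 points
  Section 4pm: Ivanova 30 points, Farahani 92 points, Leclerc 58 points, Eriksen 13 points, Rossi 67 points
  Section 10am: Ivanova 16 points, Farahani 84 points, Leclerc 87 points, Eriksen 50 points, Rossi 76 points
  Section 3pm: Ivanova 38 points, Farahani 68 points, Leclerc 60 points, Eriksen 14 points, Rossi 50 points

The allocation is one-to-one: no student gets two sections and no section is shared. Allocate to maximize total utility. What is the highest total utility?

Max total: 342 points

This is a one-to-one assignment (maximum-weight bipartite matching).
Optimal: Ivanova→Section 3pm (38 points), Farahani→Section 4pm (92 points), Leclerc→Section 11am (85 points), Eriksen→Section 10am (50 points), Rossi→Section 2pm (77 points) — total 38+92+85+50+77 = 342 points.
Swapping Leclerc↔Eriksen (Leclerc→Section 10am 87 points, Eriksen→Section 11am 15 points) loses 33.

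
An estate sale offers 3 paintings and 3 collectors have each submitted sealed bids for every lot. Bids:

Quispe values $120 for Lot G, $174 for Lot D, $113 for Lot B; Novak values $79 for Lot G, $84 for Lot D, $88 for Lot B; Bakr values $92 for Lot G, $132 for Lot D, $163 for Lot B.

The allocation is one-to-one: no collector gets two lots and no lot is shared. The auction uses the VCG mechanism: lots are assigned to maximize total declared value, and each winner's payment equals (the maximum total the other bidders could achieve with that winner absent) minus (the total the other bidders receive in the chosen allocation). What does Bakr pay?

Bakr pays $9.

Efficient allocation: Quispe→Lot D ($174), Novak→Lot G ($79), Bakr→Lot B ($163); total welfare W = $416.
Bakr receives Lot B at value $163, so the others get W − 163 = $253.
Without Bakr: best allocation of the remaining 2 bidders over all 3 lots is Quispe→Lot D ($174), Novak→Lot B ($88), total $262.
VCG payment = (others' best without Bakr) − (others' welfare with Bakr) = 262 − 253 = $9.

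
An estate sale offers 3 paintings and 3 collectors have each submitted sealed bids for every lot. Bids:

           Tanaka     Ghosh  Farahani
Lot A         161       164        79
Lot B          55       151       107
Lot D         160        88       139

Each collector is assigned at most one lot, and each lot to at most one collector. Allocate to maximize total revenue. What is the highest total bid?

Max total: $451

Optimal: Tanaka→Lot A ($161), Ghosh→Lot B ($151), Farahani→Lot D ($139) — total 161+151+139 = $451.
Column-greedy (each lot in turn goes to its best remaining collector) gives $431, worse by 20.
Checked against all permutations: $451 is optimal.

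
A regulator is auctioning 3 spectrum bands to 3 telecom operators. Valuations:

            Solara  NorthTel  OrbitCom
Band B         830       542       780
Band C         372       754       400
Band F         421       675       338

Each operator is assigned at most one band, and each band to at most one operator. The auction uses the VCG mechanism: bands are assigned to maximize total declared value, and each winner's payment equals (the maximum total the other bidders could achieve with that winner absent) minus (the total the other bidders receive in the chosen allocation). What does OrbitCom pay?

Efficient allocation: Solara→Band F ($421M), NorthTel→Band C ($754M), OrbitCom→Band B ($780M); total welfare W = $1955M.
OrbitCom receives Band B at value $780M, so the others get W − 780 = $1175M.
Without OrbitCom: best allocation of the remaining 2 bidders over all 3 bands is Solara→Band B ($830M), NorthTel→Band C ($754M), total $1584M.
VCG payment = (others' best without OrbitCom) − (others' welfare with OrbitCom) = 1584 − 1175 = $409M.

OrbitCom pays $409M.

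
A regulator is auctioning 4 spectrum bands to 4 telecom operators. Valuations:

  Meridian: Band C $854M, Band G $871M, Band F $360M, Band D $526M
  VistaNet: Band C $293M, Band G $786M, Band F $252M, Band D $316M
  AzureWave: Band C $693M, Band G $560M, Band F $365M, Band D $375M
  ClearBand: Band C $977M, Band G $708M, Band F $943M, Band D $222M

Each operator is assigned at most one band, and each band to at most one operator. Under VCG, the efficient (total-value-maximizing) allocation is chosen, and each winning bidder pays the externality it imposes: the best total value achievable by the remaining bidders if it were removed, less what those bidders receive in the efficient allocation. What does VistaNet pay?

VistaNet pays $335M.

Efficient allocation: Meridian→Band C ($854M), VistaNet→Band G ($786M), AzureWave→Band D ($375M), ClearBand→Band F ($943M); total welfare W = $2958M.
VistaNet receives Band G at value $786M, so the others get W − 786 = $2172M.
Without VistaNet: best allocation of the remaining 3 bidders over all 4 bands is Meridian→Band G ($871M), AzureWave→Band C ($693M), ClearBand→Band F ($943M), total $2507M.
VCG payment = (others' best without VistaNet) − (others' welfare with VistaNet) = 2507 − 2172 = $335M.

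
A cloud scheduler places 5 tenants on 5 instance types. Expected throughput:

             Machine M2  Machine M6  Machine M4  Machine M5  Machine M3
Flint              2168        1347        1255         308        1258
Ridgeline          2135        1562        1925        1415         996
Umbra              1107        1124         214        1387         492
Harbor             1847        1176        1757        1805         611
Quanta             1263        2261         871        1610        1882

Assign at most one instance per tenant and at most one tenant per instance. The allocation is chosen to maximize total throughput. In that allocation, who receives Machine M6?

Treat this as an assignment problem: match each tenant to one instance.
Optimal: Flint→Machine M2 (2168 ops/s), Ridgeline→Machine M4 (1925 ops/s), Umbra→Machine M6 (1124 ops/s), Harbor→Machine M5 (1805 ops/s), Quanta→Machine M3 (1882 ops/s) — total 2168+1925+1124+1805+1882 = 8904 ops/s.
Umbra's own top instance is Machine M5 (1387 ops/s), but forcing Umbra→Machine M5 and reassigning the rest optimally gives only 8798 ops/s — worse by 106.

Umbra receives Machine M6.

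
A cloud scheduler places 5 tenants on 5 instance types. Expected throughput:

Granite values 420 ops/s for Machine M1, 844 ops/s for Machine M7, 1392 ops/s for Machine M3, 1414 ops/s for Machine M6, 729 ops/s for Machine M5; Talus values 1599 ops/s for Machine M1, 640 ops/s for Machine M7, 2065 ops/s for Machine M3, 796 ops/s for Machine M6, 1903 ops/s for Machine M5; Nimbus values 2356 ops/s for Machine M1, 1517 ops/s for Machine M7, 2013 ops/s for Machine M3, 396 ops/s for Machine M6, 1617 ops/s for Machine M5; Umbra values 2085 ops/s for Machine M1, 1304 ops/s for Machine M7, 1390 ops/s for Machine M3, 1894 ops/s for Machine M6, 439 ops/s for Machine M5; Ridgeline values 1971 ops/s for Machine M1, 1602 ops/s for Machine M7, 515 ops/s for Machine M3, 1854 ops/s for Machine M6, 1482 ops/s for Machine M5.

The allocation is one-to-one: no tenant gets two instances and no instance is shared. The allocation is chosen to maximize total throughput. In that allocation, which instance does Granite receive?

This is a one-to-one assignment (maximum-weight bipartite matching).
Optimal: Granite→Machine M3 (1392 ops/s), Talus→Machine M5 (1903 ops/s), Nimbus→Machine M1 (2356 ops/s), Umbra→Machine M6 (1894 ops/s), Ridgeline→Machine M7 (1602 ops/s) — total 1392+1903+2356+1894+1602 = 9147 ops/s.
Row-greedy (each tenant in turn takes its best remaining instance) gives 8621 ops/s, worse by 526.
Granite's own top instance is Machine M6 (1414 ops/s), but forcing Granite→Machine M6 and reassigning the rest optimally gives only 9017 ops/s — worse by 130.

Granite receives Machine M3.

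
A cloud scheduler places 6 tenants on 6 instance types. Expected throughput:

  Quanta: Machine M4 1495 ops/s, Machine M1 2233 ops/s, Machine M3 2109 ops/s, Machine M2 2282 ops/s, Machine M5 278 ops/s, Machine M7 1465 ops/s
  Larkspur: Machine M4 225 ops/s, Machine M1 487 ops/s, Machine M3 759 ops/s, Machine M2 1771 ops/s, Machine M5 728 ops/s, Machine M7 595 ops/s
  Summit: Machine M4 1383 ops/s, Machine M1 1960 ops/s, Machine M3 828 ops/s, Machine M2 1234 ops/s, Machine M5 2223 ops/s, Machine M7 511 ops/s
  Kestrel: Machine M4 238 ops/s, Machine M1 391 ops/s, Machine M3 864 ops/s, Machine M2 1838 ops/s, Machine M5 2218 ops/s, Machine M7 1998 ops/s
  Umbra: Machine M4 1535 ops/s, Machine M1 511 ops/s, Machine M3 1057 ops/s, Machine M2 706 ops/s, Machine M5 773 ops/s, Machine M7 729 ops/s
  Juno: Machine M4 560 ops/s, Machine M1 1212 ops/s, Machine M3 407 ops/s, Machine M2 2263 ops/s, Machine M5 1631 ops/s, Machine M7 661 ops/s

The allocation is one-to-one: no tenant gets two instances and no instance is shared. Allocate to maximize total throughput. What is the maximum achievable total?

Optimal: Quanta→Machine M1 (2233 ops/s), Larkspur→Machine M3 (759 ops/s), Summit→Machine M5 (2223 ops/s), Kestrel→Machine M7 (1998 ops/s), Umbra→Machine M4 (1535 ops/s), Juno→Machine M2 (2263 ops/s) — total 2233+759+2223+1998+1535+2263 = 11011 ops/s.
Swapping Summit↔Quanta (Summit→Machine M1 1960 ops/s, Quanta→Machine M5 278 ops/s) loses 2218.
Every other assignment is strictly worse.

Maximum total: 11011 ops/s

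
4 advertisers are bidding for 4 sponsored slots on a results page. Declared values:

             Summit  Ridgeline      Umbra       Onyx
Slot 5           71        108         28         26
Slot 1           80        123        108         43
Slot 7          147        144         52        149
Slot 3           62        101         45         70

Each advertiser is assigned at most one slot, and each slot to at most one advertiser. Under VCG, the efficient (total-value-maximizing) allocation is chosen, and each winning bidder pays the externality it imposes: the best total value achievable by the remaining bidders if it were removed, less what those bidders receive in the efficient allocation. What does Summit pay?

Efficient allocation: Summit→Slot 7 ($147), Ridgeline→Slot 5 ($108), Umbra→Slot 1 ($108), Onyx→Slot 3 ($70); total welfare W = $433.
Summit receives Slot 7 at value $147, so the others get W − 147 = $286.
Without Summit: best allocation of the remaining 3 bidders over all 4 slots is Ridgeline→Slot 5 ($108), Umbra→Slot 1 ($108), Onyx→Slot 7 ($149), total $365.
VCG payment = (others' best without Summit) − (others' welfare with Summit) = 365 − 286 = $79.

Summit pays $79.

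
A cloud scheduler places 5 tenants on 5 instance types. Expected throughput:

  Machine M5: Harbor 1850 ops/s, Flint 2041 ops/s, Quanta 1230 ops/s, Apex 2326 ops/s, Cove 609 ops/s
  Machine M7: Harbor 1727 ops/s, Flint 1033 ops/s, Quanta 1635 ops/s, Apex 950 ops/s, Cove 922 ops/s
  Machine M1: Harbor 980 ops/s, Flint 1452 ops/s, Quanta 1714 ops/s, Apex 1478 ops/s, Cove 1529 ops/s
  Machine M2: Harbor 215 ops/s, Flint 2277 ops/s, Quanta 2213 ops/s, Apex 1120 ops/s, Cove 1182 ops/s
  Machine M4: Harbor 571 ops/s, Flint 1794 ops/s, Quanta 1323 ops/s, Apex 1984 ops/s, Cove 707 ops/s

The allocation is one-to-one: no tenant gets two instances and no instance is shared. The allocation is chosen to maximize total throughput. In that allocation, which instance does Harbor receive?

Harbor receives Machine M7.

Optimal: Harbor→Machine M7 (1727 ops/s), Flint→Machine M4 (1794 ops/s), Quanta→Machine M2 (2213 ops/s), Apex→Machine M5 (2326 ops/s), Cove→Machine M1 (1529 ops/s) — total 1727+1794+2213+2326+1529 = 9589 ops/s.
Next-best assignment: Harbor→Machine M7, Flint→Machine M5, Quanta→Machine M2, Apex→Machine M4, Cove→Machine M1 = 9494 ops/s.
Harbor's own top instance is Machine M5 (1850 ops/s), but forcing Harbor→Machine M5 and reassigning the rest optimally gives only 9275 ops/s — worse by 314.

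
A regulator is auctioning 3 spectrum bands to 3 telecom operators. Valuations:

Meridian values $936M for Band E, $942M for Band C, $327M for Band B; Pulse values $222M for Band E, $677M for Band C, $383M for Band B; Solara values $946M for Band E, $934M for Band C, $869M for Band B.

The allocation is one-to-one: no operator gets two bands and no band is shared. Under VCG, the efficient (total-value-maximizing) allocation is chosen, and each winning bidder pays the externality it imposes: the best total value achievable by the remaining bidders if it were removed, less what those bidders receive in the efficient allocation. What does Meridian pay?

Meridian pays $77M.

Efficient allocation: Meridian→Band E ($936M), Pulse→Band C ($677M), Solara→Band B ($869M); total welfare W = $2482M.
Meridian receives Band E at value $936M, so the others get W − 936 = $1546M.
Without Meridian: best allocation of the remaining 2 bidders over all 3 bands is Pulse→Band C ($677M), Solara→Band E ($946M), total $1623M.
VCG payment = (others' best without Meridian) − (others' welfare with Meridian) = 1623 − 1546 = $77M.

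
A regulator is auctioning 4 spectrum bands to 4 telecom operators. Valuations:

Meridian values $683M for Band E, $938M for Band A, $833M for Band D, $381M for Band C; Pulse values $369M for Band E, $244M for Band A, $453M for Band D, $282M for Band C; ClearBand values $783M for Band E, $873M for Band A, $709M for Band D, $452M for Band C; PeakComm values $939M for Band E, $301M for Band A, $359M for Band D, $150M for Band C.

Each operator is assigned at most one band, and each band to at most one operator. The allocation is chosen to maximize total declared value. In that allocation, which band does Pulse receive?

This is a one-to-one assignment (maximum-weight bipartite matching).
Optimal: Meridian→Band D ($833M), Pulse→Band C ($282M), ClearBand→Band A ($873M), PeakComm→Band E ($939M) — total 833+282+873+939 = $2927M.
Row-greedy (each operator in turn takes its best remaining band) gives $2324M, worse by 603.
Next-best assignment: Meridian→Band A, Pulse→Band C, ClearBand→Band D, PeakComm→Band E = $2868M.
No other one-to-one assignment exceeds $2927M.
Pulse's own top band is Band D ($453M), but forcing Pulse→Band D and reassigning the rest optimally gives only $2782M — worse by 145.

Pulse receives Band C.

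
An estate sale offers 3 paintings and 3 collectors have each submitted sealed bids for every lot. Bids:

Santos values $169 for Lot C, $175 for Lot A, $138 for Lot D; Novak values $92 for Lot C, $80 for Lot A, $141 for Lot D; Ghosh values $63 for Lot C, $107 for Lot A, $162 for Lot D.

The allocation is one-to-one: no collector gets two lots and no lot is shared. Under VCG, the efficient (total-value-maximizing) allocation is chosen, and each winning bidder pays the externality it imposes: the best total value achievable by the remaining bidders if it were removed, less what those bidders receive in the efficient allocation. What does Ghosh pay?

Efficient allocation: Santos→Lot A ($175), Novak→Lot C ($92), Ghosh→Lot D ($162); total welfare W = $429.
Ghosh receives Lot D at value $162, so the others get W − 162 = $267.
Without Ghosh: best allocation of the remaining 2 bidders over all 3 lots is Santos→Lot A ($175), Novak→Lot D ($141), total $316.
VCG payment = (others' best without Ghosh) − (others' welfare with Ghosh) = 316 − 267 = $49.

Ghosh pays $49.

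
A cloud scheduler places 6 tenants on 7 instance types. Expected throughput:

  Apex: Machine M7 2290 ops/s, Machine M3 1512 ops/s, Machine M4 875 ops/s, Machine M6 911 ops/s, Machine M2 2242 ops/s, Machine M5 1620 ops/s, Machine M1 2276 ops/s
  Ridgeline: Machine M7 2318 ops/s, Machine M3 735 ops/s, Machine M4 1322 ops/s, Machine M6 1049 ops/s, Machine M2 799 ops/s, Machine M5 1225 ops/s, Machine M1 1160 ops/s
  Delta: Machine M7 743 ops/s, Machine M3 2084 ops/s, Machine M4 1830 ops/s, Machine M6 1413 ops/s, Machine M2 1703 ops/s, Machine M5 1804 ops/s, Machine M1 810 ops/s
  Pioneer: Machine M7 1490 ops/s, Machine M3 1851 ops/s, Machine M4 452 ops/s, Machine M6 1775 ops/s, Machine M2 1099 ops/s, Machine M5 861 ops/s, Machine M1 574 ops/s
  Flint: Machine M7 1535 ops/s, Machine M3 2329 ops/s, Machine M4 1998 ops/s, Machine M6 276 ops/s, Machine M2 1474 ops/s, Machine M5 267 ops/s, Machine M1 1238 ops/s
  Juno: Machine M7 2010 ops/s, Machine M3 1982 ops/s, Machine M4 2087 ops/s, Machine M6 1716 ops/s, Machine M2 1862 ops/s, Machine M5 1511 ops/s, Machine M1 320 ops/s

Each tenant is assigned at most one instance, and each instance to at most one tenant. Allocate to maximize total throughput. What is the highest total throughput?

Max total: 12589 ops/s

This is a one-to-one assignment (maximum-weight bipartite matching).
Optimal: Apex→Machine M1 (2276 ops/s), Ridgeline→Machine M7 (2318 ops/s), Delta→Machine M5 (1804 ops/s), Pioneer→Machine M6 (1775 ops/s), Flint→Machine M3 (2329 ops/s), Juno→Machine M4 (2087 ops/s) — total 2276+2318+1804+1775+2329+2087 = 12589 ops/s.
Column-greedy (each instance in turn goes to its best remaining tenant) gives 12555 ops/s, worse by 34.
Next-best assignment: Apex→Machine M2, Ridgeline→Machine M7, Delta→Machine M5, Pioneer→Machine M6, Flint→Machine M3, Juno→Machine M4 = 12555 ops/s.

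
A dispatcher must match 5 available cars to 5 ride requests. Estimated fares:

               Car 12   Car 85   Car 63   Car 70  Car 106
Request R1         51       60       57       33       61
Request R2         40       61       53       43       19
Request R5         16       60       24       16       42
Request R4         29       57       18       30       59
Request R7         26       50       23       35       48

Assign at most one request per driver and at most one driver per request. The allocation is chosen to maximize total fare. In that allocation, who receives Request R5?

Optimal: Car 12→Request R1 ($51), Car 85→Request R5 ($60), Car 63→Request R2 ($53), Car 70→Request R7 ($35), Car 106→Request R4 ($59) — total 51+60+53+35+59 = $258.
Row-greedy (each driver in turn takes its best remaining request) gives $230, worse by 28.
Swapping Car 106↔Car 12 (Car 106→Request R1 $61, Car 12→Request R4 $29) loses 20.
Car 85's own top request is Request R2 ($61), but forcing Car 85→Request R2 and reassigning the rest optimally gives only $230 — worse by 28.

Car 85 receives Request R5.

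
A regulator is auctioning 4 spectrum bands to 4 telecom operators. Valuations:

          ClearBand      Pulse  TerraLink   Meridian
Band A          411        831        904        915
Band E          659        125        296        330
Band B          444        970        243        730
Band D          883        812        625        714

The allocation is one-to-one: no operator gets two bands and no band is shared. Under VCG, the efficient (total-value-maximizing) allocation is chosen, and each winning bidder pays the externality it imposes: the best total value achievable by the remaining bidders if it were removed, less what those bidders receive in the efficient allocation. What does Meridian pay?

Meridian pays $224M.

Efficient allocation: ClearBand→Band E ($659M), Pulse→Band B ($970M), TerraLink→Band A ($904M), Meridian→Band D ($714M); total welfare W = $3247M.
Meridian receives Band D at value $714M, so the others get W − 714 = $2533M.
Without Meridian: best allocation of the remaining 3 bidders over all 4 bands is ClearBand→Band D ($883M), Pulse→Band B ($970M), TerraLink→Band A ($904M), total $2757M.
VCG payment = (others' best without Meridian) − (others' welfare with Meridian) = 2757 − 2533 = $224M.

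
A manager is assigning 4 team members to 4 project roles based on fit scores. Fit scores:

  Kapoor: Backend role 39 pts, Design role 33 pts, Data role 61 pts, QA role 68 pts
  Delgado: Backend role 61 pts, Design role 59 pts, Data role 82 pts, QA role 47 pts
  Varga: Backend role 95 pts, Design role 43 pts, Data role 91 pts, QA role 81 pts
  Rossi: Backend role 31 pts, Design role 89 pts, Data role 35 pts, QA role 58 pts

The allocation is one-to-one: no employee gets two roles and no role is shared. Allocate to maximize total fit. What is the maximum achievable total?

Treat this as an assignment problem: match each employee to one role.
Optimal: Kapoor→QA role (68 pts), Delgado→Data role (82 pts), Varga→Backend role (95 pts), Rossi→Design role (89 pts) — total 68+82+95+89 = 334 pts.
Next-best assignment: Kapoor→QA role, Delgado→Backend role, Varga→Data role, Rossi→Design role = 309 pts.
Swapping Delgado↔Rossi (Delgado→Design role 59 pts, Rossi→Data role 35 pts) loses 77.
No other one-to-one assignment exceeds 334 pts.

Maximum total: 334 pts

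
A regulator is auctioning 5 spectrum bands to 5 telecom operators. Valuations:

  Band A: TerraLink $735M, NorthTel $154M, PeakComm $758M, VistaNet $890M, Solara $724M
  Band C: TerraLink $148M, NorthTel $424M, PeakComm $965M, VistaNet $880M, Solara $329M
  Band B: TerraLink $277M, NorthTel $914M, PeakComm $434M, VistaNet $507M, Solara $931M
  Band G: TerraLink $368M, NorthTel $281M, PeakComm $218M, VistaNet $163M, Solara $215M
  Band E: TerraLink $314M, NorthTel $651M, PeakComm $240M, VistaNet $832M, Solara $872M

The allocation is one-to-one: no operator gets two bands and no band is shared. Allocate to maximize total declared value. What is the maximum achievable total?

Optimal: TerraLink→Band G ($368M), NorthTel→Band B ($914M), PeakComm→Band C ($965M), VistaNet→Band A ($890M), Solara→Band E ($872M) — total 368+914+965+890+872 = $4009M.
Row-greedy (each operator in turn takes its best remaining band) gives $3661M, worse by 348.
Swapping Solara↔NorthTel (Solara→Band B $931M, NorthTel→Band E $651M) loses 204.

Maximum total: $4009M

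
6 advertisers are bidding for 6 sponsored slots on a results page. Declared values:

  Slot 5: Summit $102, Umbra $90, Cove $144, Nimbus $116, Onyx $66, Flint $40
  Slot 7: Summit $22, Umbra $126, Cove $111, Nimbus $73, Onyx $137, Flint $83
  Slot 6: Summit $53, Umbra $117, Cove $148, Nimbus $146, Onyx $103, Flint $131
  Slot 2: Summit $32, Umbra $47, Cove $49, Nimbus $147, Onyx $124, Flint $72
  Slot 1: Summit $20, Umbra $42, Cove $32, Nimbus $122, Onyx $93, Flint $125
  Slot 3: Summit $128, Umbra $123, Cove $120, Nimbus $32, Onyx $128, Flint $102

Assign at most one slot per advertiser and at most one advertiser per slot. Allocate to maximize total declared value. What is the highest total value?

Max total: $798

Optimal: Summit→Slot 3 ($128), Umbra→Slot 6 ($117), Cove→Slot 5 ($144), Nimbus→Slot 2 ($147), Onyx→Slot 7 ($137), Flint→Slot 1 ($125) — total 128+117+144+147+137+125 = $798.
Max-entry greedy (repeatedly take the single best remaining cell) gives $775, worse by 23.
Swapping Cove↔Summit (Cove→Slot 3 $120, Summit→Slot 5 $102) loses 50.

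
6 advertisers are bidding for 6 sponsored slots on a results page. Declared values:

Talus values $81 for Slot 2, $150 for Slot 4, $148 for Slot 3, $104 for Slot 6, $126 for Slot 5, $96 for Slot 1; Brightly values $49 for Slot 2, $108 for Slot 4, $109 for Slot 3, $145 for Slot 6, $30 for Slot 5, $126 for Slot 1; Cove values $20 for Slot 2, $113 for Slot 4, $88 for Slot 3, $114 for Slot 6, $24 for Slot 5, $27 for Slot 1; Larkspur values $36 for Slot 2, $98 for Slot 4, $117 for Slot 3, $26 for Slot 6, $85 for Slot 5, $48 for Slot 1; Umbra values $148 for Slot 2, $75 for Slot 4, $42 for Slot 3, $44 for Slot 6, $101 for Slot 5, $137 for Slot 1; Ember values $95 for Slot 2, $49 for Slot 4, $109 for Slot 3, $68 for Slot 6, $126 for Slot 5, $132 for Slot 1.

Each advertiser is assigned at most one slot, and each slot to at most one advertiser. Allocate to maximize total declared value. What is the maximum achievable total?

Maximum total: $781

This is a one-to-one assignment (maximum-weight bipartite matching).
Optimal: Talus→Slot 4 ($150), Brightly→Slot 1 ($126), Cove→Slot 6 ($114), Larkspur→Slot 3 ($117), Umbra→Slot 2 ($148), Ember→Slot 5 ($126) — total 150+126+114+117+148+126 = $781.
Column-greedy (each slot in turn goes to its best remaining advertiser) gives $713, worse by 68.
No other one-to-one assignment exceeds $781.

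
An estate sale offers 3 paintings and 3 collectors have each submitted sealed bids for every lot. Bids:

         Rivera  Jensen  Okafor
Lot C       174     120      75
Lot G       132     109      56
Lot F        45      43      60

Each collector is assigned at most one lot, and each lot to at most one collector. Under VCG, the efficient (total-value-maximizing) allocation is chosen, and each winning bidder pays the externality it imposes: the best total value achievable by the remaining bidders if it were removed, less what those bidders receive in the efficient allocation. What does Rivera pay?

Rivera pays $15.

Efficient allocation: Rivera→Lot C ($174), Jensen→Lot G ($109), Okafor→Lot F ($60); total welfare W = $343.
Rivera receives Lot C at value $174, so the others get W − 174 = $169.
Without Rivera: best allocation of the remaining 2 bidders over all 3 lots is Jensen→Lot G ($109), Okafor→Lot C ($75), total $184.
VCG payment = (others' best without Rivera) − (others' welfare with Rivera) = 184 − 169 = $15.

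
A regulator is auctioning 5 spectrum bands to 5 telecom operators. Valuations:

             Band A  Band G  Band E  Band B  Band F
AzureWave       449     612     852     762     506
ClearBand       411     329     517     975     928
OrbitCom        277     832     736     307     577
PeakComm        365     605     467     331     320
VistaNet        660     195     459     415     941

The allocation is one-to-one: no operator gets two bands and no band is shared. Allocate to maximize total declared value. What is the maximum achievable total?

Optimal: AzureWave→Band E ($852M), ClearBand→Band B ($975M), OrbitCom→Band G ($832M), PeakComm→Band A ($365M), VistaNet→Band F ($941M) — total 852+975+832+365+941 = $3965M.
Column-greedy (each band in turn goes to its best remaining operator) gives $3639M, worse by 326.
No other one-to-one assignment exceeds $3965M.

Max total: $3965M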